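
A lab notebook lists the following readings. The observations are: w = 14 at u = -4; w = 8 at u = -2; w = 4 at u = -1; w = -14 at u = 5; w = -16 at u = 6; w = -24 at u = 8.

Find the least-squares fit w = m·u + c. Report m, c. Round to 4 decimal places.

m = -3.0984, c = 1.5301

With design matrix M, MᵀM = [[146, 12]; [12, 6]] and Mᵀw = [-434, -28]ᵀ.
det = 146·6 − 12² = 732.
m = ((-434)·6 − 12·(-28))/732 = -189/61; c = (146·(-28) − 12·(-434))/732 = 280/183.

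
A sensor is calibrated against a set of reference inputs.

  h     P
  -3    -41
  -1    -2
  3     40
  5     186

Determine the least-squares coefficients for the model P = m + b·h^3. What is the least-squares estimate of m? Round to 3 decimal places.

m = -0.530

Entries of XᵀX: Σ1 = 4, Σh^3 = 124, Σh^3·h^3 = 17084.
Right-hand side: ΣP = 183, Σh^3·P = 25439.
Normal equations: [[4, 124]; [124, 17084]]·[m, b]ᵀ = [183, 25439]ᵀ.
Δ = 4·17084 − 124² = 52960.
m = (183·17084 − 124·25439)/52960 = -877/1655; b = (4·25439 − 124·183)/52960 = 9883/6620.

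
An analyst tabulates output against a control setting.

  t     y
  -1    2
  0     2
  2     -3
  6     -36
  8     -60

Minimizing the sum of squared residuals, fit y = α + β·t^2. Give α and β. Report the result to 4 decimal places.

Entries of XᵀX: Σ1 = 5, Σt^2 = 105, Σt^2·t^2 = 5409.
For Xᵀy: Σy = -95, Σt^2·y = -5146.
Normal equations: [[5, 105]; [105, 5409]]·[α, β]ᵀ = [-95, -5146]ᵀ.
Eliminating β: 5409·(row 1) − 105·(row 2) gives 16020·α = 5409·(-95) − 105·(-5146) = 26475, so α = 1765/1068.
Then β = ((-5146) − 105·(1765/1068))/5409 = -3151/3204.

α = 1.6526, β = -0.9835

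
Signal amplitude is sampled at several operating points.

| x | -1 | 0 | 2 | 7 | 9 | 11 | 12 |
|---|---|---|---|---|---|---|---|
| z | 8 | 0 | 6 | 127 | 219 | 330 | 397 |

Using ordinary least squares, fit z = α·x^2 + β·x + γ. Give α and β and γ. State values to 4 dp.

α = 2.9965, β = -2.9387, γ = 0.8505

MᵀM·[α, β, γ]ᵀ = Mᵀz reads: 44356·α + 4138·β + 400·γ = 121092;  4138·α + 400·β + 40·γ = 11258;  400·α + 40·β + 7·γ = 1087.
Inverting the 3×3 Gram matrix, [α, β, γ]ᵀ = [49439/16499, -145456/49497, 42097/49497]ᵀ.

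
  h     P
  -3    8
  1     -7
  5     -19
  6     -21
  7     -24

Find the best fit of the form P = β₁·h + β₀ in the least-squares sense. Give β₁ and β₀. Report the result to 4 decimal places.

β₁ = -3.1744, β₀ = -2.4419

From the data, Σh·h = 120, Σh = 16, Σ1 = 5.
And Σh·P = -420, ΣP = -63.
AᵀA·[β₁, β₀]ᵀ = AᵀP becomes [[120, 16]; [16, 5]]·[β₁, β₀]ᵀ = [-420, -63]ᵀ.
Eliminating β₀: 5·(row 1) − 16·(row 2) gives 344·β₁ = 5·(-420) − 16·(-63) = -1092, so β₁ = -273/86.
Then β₀ = ((-63) − 16·(-273/86))/5 = -105/43.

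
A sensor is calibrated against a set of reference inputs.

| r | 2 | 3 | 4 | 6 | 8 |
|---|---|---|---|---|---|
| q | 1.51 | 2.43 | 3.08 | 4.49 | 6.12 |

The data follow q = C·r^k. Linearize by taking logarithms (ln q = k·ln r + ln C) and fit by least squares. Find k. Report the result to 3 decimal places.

With ln qᵢ as the transformed response and ln rᵢ as the regressor:
Σln r = 7.0493, Σ(ln r)² = 11.1437, Σln q = 5.7383, Σln r·ln q = 9.2786.
Equations: 11.1437·k + 7.0493·ln C = 9.2786;  7.0493·k + 5·ln C = 5.7383.
Δ = 11.1437·5 − (7.0493)² = 6.0265; k = (9.2786·5 − 7.0493·5.7383)/6.0265 = 0.98596, ln C = (11.1437·5.7383 − 7.0493·9.2786)/6.0265 = -0.24238.

k = 0.986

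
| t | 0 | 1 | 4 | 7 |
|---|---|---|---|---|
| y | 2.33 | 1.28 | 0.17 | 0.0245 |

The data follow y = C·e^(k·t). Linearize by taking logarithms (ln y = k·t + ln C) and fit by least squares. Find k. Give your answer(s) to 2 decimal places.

With ln yᵢ as the transformed response and tᵢ as the regressor:
Sums: Σt = 12.0000, Σ(t)² = 66.0000, Σln y = -4.3883, Σt·ln y = -32.8045.
Normal system: [[66.0000, 12.0000]; [12.0000, 4]]·[k, ln C]ᵀ = [-32.8045, -4.3883]ᵀ.
Slope k = (n·Σt·ln y − Σt·Σln y)/(n·Σ(t)² − (Σt)²) = (4·-32.8045 − 12.0000·-4.3883)/120.0000 = -0.65465; ln C = (Σln y − k·Σt)/n = 0.86688.

k = -0.65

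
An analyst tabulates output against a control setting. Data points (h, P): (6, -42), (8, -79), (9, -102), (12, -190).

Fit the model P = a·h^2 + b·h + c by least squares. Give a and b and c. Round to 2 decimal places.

Forming AᵀA = [[32689, 3185, 325]; [3185, 325, 35]; [325, 35, 4]] and AᵀP = [-42190, -4082, -413]ᵀ gives AᵀA·[a, b, c]ᵀ = AᵀP.
Row-reducing yields a = -31/20, b = 971/300, c = -169/30.

a = -1.55, b = 3.24, c = -5.63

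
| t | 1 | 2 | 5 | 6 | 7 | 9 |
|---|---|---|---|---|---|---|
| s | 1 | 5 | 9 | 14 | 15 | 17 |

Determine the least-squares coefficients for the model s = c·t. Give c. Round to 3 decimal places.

Setting ∂/∂c … = 0 gives: 196·c = 398.
c = 398/196 = 2.03061.

c = 2.031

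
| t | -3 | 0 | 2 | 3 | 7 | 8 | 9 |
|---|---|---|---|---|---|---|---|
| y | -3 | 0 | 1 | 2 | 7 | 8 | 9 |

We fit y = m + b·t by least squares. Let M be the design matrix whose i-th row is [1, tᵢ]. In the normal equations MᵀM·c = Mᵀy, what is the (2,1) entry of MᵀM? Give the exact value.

26

Row 2 ↔ basis t, column 1 ↔ basis 1, so (MᵀM)_{2,1} = Σᵢ t = (-3)·(1) + (0)·(1) + (2)·(1) + (3)·(1) + (7)·(1) + (8)·(1) + (9)·(1) = 26.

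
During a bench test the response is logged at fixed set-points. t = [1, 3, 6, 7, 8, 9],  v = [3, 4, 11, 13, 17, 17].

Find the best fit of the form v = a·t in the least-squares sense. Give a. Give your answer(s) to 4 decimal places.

a = 1.9208

Normal-equation sums: Σt·t = 240.
For Mᵀv: Σt·v = 461.
Hence a = 461 / 240 ≈ 1.92083.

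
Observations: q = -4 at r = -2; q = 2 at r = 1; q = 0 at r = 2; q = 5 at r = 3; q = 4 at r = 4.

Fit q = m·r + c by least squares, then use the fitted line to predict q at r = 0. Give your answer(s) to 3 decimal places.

q̂ = -0.849

The normal equations are: 34·m + 8·c = 41;  8·m + 5·c = 7.
Determinant 34·5 − 8² = 106.
m = (41·5 − 8·7)/106 = 149/106; c = (34·7 − 8·41)/106 = -45/53.
At r = 0: q̂ = (149/106)·(0) + (-45/53)·(1) = -45/53.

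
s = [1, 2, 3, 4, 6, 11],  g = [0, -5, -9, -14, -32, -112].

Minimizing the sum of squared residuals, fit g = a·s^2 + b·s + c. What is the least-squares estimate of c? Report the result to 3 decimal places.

c = -0.670

Compute the Gram sums: Σs^2·s^2 = 16291, Σs^2·s = 1647, Σs^2 = 187, Σs·s = 187, Σs = 27, Σ1 = 6.
And Σs^2·g = -15029, Σs·g = -1517, Σg = -172.
MᵀM·[a, b, c]ᵀ = Mᵀg becomes [[16291, 1647, 187]; [1647, 187, 27]; [187, 27, 6]]·[a, b, c]ᵀ = [-15029, -1517, -172]ᵀ.
Row-reducing yields a = -6523/6841, b = 2617/6841, c = -4585/6841.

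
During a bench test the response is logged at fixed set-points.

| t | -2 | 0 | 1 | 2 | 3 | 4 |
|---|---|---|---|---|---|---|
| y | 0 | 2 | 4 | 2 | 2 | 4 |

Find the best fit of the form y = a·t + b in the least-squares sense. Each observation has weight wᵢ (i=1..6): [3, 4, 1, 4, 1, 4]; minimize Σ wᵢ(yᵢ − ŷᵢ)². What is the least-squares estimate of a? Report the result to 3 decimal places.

Sums needed: Σwᵢ·t·t = 102, Σwᵢ·t = 22, Σwᵢ·1 = 17.
Moment sums: Σwᵢ·t·y = 90, Σwᵢ·y = 38.
MᵀWM·[a, b]ᵀ = MᵀWy becomes [[102, 22]; [22, 17]]·[a, b]ᵀ = [90, 38]ᵀ.
Δ = 102·17 − 22² = 1250.
a = (90·17 − 22·38)/1250 = 347/625; b = (102·38 − 22·90)/1250 = 948/625.

a = 0.555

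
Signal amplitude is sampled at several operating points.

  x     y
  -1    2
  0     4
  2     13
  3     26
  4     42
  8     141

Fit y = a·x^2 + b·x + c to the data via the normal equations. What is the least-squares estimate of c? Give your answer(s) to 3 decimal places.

Forming MᵀM = [[4450, 610, 94]; [610, 94, 16]; [94, 16, 6]] and Mᵀy = [9984, 1398, 228]ᵀ gives MᵀM·[a, b, c]ᵀ = Mᵀy.
Row-reducing yields a = 21/11, b = 156/77, c = 207/77.

c = 2.688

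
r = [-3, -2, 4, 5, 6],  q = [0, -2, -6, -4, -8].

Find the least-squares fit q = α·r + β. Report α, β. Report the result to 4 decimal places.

Setting ∂/∂α … = 0 gives: 90·α + 10·β = -88;  10·α + 5·β = -20.
Eliminating β: 5·(row 1) − 10·(row 2) gives 350·α = 5·(-88) − 10·(-20) = -240, so α = -24/35.
Then β = ((-20) − 10·(-24/35))/5 = -92/35.

α = -0.6857, β = -2.6286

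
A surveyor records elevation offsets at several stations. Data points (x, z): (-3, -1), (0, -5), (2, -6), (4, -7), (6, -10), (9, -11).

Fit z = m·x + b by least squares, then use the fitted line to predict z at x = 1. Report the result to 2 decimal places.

ẑ = -5.01

The normal equations are: 146·m + 18·b = -196;  18·m + 6·b = -40.
Δ = 146·6 − 18² = 552.
m = ((-196)·6 − 18·(-40))/552 = -19/23; b = (146·(-40) − 18·(-196))/552 = -289/69.
At x = 1: ẑ = (-19/23)·(1) + (-289/69)·(1) = -346/69.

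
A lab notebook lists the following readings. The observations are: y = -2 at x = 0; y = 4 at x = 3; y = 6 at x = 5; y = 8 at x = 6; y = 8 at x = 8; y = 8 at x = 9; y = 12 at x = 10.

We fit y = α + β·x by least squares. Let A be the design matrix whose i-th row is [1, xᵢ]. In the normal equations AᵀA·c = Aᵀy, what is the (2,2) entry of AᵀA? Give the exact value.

Row 2 ↔ basis x, column 2 ↔ basis x, so (AᵀA)_{2,2} = Σᵢ (x)·(x) = (0)·(0) + (3)·(3) + (5)·(5) + (6)·(6) + (8)·(8) + (9)·(9) + (10)·(10) = 315.

315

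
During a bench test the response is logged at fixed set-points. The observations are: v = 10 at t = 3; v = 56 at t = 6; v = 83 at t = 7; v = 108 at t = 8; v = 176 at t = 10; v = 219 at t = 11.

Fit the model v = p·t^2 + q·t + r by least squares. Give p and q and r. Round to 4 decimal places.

Forming MᵀM = [[32515, 3429, 379]; [3429, 379, 45]; [379, 45, 6]] and Mᵀv = [57184, 5980, 652]ᵀ gives MᵀM·[p, q, r]ᵀ = Mᵀv.
Solving the 3×3 system (Gaussian elimination) gives p = 37031/17810, q = -55561/17810, r = 6468/8905.

p = 2.0792, q = -3.1197, r = 0.7263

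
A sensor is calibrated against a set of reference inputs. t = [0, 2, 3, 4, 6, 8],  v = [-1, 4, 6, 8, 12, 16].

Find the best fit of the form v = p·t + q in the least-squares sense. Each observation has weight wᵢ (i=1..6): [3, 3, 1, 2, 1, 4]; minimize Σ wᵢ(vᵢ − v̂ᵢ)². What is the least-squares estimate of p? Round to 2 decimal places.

p = 2.09

Setting ∂/∂p … = 0 gives: 345·p + 55·q = 690;  55·p + 14·q = 107.
(Σwᵢ·t·t = 345, Σwᵢ·t = 55, Σwᵢ·1 = 14, Σwᵢ·t·v = 690, Σwᵢ·v = 107.)
det = 345·14 − 55² = 1805.
p = (690·14 − 55·107)/1805 = 755/361; q = (345·107 − 55·690)/1805 = -207/361.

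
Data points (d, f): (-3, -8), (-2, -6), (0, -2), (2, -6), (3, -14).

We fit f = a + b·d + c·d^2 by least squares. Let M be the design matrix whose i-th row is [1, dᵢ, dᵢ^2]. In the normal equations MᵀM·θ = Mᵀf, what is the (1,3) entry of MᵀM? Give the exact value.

26

Row 1 ↔ basis 1, column 3 ↔ basis d^2, so (MᵀM)_{1,3} = Σᵢ d^2 = (1)·(9) + (1)·(4) + (1)·(0) + (1)·(4) + (1)·(9) = 26.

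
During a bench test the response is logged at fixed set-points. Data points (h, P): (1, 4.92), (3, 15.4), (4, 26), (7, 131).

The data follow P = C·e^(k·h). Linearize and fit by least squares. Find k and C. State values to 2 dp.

Let Y = ln P. Fitting Y = k·h + ln C by least squares:
Σh = 15.0000, Σ(h)² = 75.0000, Σln P = 12.4610, Σh·ln P = 56.9552.
Normal system: [[75.0000, 15.0000]; [15.0000, 4]]·[k, ln C]ᵀ = [56.9552, 12.4610]ᵀ.
Δ = 75.0000·4 − (15.0000)² = 75.0000; k = (56.9552·4 − 15.0000·12.4610)/75.0000 = 0.54542, ln C = (75.0000·12.4610 − 15.0000·56.9552)/75.0000 = 1.06993, so C = exp(1.06993) = 2.91519.

k = 0.55, C = 2.92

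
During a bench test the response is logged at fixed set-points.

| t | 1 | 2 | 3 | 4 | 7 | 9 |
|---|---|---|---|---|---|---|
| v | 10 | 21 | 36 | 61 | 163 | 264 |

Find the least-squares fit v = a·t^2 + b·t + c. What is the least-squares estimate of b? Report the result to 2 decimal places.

Sums needed: Σt^2·t^2 = 9316, Σt^2·t = 1172, Σt^2 = 160, Σt·t = 160, Σt = 26, Σ1 = 6.
Right-hand side: Σt^2·v = 30765, Σt·v = 3921, Σv = 555.
So XᵀX·[a, b, c]ᵀ = Xᵀv: [[9316, 1172, 160]; [1172, 160, 26]; [160, 26, 6]]·[a, b, c]ᵀ = [30765, 3921, 555]ᵀ.
Inverting the 3×3 Gram matrix, [a, b, c]ᵀ = [15009/4940, 3219/2470, 7203/1235]ᵀ.

b = 1.30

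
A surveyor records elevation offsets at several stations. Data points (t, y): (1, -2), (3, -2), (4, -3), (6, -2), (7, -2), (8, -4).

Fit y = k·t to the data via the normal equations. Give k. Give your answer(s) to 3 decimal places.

Compute the Gram sums: Σt·t = 175.
And Σt·y = -78.
Hence k = -78 / 175 ≈ -0.445714.

k = -0.446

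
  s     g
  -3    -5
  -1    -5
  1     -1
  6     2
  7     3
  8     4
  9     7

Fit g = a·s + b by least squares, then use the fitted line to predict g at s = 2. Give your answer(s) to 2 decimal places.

Setting ∂/∂a … = 0 gives: 241·a + 27·b = 147;  27·a + 7·b = 5.
(Σs·s = 241, Σs = 27, Σ1 = 7, Σs·g = 147, Σg = 5.)
Determinant 241·7 − 27² = 958.
a = (147·7 − 27·5)/958 = 447/479; b = (241·5 − 27·147)/958 = -1382/479.
At s = 2: ĝ = (447/479)·(2) + (-1382/479)·(1) = -488/479.

ĝ = -1.02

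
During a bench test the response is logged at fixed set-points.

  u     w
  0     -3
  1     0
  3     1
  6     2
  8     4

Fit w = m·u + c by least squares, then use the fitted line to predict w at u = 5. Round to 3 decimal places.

From the data, Σu·u = 110, Σu = 18, Σ1 = 5.
For Mᵀw: Σu·w = 47, Σw = 4.
Normal equations: [[110, 18]; [18, 5]]·[m, c]ᵀ = [47, 4]ᵀ.
Δ = 110·5 − 18² = 226.
m = (47·5 − 18·4)/226 = 163/226; c = (110·4 − 18·47)/226 = -203/113.
At u = 5: ŵ = (163/226)·(5) + (-203/113)·(1) = 409/226.

ŵ = 1.810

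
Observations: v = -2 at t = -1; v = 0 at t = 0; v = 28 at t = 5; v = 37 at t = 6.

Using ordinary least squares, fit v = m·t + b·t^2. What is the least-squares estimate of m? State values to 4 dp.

Sums needed: Σt·t = 62, Σt·t^2 = 340, Σt^2·t^2 = 1922.
And Σt·v = 364, Σt^2·v = 2030.
XᵀX·[m, b]ᵀ = Xᵀv becomes [[62, 340]; [340, 1922]]·[m, b]ᵀ = [364, 2030]ᵀ.
Determinant 62·1922 − 340² = 3564.
m = (364·1922 − 340·2030)/3564 = 784/297; b = (62·2030 − 340·364)/3564 = 175/297.

m = 2.6397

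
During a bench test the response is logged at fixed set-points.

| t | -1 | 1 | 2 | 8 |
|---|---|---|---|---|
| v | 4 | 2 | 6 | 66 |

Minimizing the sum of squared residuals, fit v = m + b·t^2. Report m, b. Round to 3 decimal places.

Compute the Gram sums: Σ1 = 4, Σt^2 = 70, Σt^2·t^2 = 4114.
And Σv = 78, Σt^2·v = 4254.
So XᵀX·[m, b]ᵀ = Xᵀv: [[4, 70]; [70, 4114]]·[m, b]ᵀ = [78, 4254]ᵀ.
Δ = 4·4114 − 70² = 11556.
m = (78·4114 − 70·4254)/11556 = 2; b = (4·4254 − 70·78)/11556 = 1.

m = 2.000, b = 1.000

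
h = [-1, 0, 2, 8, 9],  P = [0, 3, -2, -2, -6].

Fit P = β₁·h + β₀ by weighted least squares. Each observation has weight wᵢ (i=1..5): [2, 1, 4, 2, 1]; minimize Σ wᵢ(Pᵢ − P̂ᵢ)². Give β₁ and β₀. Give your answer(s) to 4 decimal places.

β₁ = -0.4240, β₀ = -0.1856

Forming XᵀWX = [[227, 31]; [31, 10]] and XᵀWP = [-102, -15]ᵀ gives XᵀWX·[β₁, β₀]ᵀ = XᵀWP.
det = 227·10 − 31² = 1309.
β₁ = ((-102)·10 − 31·(-15))/1309 = -555/1309; β₀ = (227·(-15) − 31·(-102))/1309 = -243/1309.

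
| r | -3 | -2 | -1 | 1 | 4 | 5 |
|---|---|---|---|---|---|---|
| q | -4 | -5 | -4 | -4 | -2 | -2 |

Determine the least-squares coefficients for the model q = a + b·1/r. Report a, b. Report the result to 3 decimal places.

a = -3.458, b = 0.653

Entries of AᵀA: Σ1 = 6, Σ1/r = -23/60, Σ1/r·1/r = 8869/3600.
And Σq = -21, Σ1/r·q = 44/15.
Normal equations: [[6, -23/60]; [-23/60, 8869/3600]]·[a, b]ᵀ = [-21, 44/15]ᵀ.
Δ = 6·(8869/3600) − (-23/60)² = 10537/720.
a = ((-21)·(8869/3600) − (-23/60)·(44/15))/(10537/720) = -182201/52685; b = (6·(44/15) − (-23/60)·(-21))/(10537/720) = 6876/10537.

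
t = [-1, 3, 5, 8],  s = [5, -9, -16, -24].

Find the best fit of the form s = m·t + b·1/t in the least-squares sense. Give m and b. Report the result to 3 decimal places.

Normal-equation sums: Σt·t = 99, Σt·1/t = 4, Σ1/t·1/t = 16801/14400.
And Σt·s = -304, Σ1/t·s = -71/5.
Δ = 99·(16801/14400) − 4² = 159211/1600.
m = ((-304)·(16801/14400) − 4·(-71/5))/(159211/1600) = -329968/110223; b = (99·(-71/5) − 4·(-304))/(159211/1600) = -23360/12247.

m = -2.994, b = -1.907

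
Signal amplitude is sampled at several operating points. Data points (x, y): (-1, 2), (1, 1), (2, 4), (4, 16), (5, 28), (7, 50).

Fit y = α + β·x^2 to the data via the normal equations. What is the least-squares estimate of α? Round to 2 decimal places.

The normal equations are: 6·α + 96·β = 101;  96·α + 3300·β = 3425.
Determinant 6·3300 − 96² = 10584.
α = (101·3300 − 96·3425)/10584 = 125/294; β = (6·3425 − 96·101)/10584 = 201/196.

α = 0.43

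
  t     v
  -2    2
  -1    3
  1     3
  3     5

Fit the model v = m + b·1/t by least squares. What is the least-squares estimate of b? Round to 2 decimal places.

b = 0.51

XᵀX·[m, b]ᵀ = Xᵀv reads: 4·m + (-1/6)·b = 13;  (-1/6)·m + (85/36)·b = 2/3.
(Σ1 = 4, Σ1/t = -1/6, Σ1/t·1/t = 85/36, Σv = 13, Σ1/t·v = 2/3.)
Eliminating b: (85/36)·(row 1) − (-1/6)·(row 2) gives (113/12)·m = (85/36)·13 − (-1/6)·(2/3) = 1109/36, so m = 1109/339.
Then b = ((2/3) − (-1/6)·(1109/339))/(85/36) = 58/113.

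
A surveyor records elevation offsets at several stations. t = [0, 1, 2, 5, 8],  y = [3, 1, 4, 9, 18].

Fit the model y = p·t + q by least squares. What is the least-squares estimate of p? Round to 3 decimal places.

p = 2.009

AᵀA·[p, q]ᵀ = Aᵀy reads: 94·p + 16·q = 198;  16·p + 5·q = 35.
(Σt·t = 94, Σt = 16, Σ1 = 5, Σt·y = 198, Σy = 35.)
det = 94·5 − 16² = 214.
p = (198·5 − 16·35)/214 = 215/107; q = (94·35 − 16·198)/214 = 61/107.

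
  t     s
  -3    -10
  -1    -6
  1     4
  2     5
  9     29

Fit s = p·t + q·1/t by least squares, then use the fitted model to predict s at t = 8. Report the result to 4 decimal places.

Sums needed: Σt·t = 96, Σt·1/t = 5, Σ1/t·1/t = 769/324.
For Mᵀs: Σt·s = 311, Σ1/t·s = 343/18.
So MᵀM·[p, q]ᵀ = Mᵀs: [[96, 5]; [5, 769/324]]·[p, q]ᵀ = [311, 343/18]ᵀ.
Determinant 96·(769/324) − 5² = 5477/27.
p = (311·(769/324) − 5·(343/18))/(5477/27) = 208289/65724; q = (96·(343/18) − 5·311)/(5477/27) = 7407/5477.
At t = 8: ŝ = (208289/65724)·(8) + (7407/5477)·(1/8) = 3354845/131448.

ŝ = 25.5222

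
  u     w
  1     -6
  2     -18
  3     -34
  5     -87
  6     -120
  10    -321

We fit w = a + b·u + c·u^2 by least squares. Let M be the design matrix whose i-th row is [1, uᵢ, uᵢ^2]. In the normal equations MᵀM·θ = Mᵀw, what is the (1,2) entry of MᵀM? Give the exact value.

27

Row 1 ↔ basis 1, column 2 ↔ basis u, so (MᵀM)_{1,2} = Σᵢ u = (1)·(1) + (1)·(2) + (1)·(3) + (1)·(5) + (1)·(6) + (1)·(10) = 27.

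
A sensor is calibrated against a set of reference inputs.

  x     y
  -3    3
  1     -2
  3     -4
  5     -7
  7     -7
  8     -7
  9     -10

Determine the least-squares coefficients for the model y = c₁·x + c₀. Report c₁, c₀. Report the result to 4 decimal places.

c₁ = -0.9804, c₀ = -0.6554

Normal-equation sums: Σx·x = 238, Σx = 30, Σ1 = 7.
Moment sums: Σx·y = -253, Σy = -34.
Δ = 238·7 − 30² = 766.
c₁ = ((-253)·7 − 30·(-34))/766 = -751/766; c₀ = (238·(-34) − 30·(-253))/766 = -251/383.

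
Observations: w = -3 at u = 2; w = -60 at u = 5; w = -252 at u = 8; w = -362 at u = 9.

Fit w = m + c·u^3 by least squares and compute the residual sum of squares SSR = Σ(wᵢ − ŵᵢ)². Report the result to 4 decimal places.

SSR = 2.8056

Sums needed: Σ1 = 4, Σu^3 = 1374, Σu^3·u^3 = 809274.
Moment sums: Σw = -677, Σu^3·w = -400446.
AᵀA·[m, c]ᵀ = Aᵀw becomes [[4, 1374]; [1374, 809274]]·[m, c]ᵀ = [-677, -400446]ᵀ.
Δ = 4·809274 − 1374² = 1349220.
m = ((-677)·809274 − 1374·(-400446))/1349220 = 389051/224870; c = (4·(-400446) − 1374·(-677))/1349220 = -111931/224870.
Residuals: -168213/224870, 55062/112435, 252381/224870, -97146/112435; SSR = 630891/224870.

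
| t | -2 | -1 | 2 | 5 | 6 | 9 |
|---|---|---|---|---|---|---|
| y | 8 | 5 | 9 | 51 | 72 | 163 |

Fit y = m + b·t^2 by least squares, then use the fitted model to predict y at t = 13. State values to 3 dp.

ŷ = 337.841

Entries of AᵀA: Σ1 = 6, Σt^2 = 151, Σt^2·t^2 = 8515.
Right-hand side: Σy = 308, Σt^2·y = 17143.
Normal equations: [[6, 151]; [151, 8515]]·[m, b]ᵀ = [308, 17143]ᵀ.
Δ = 6·8515 − 151² = 28289.
m = (308·8515 − 151·17143)/28289 = 34027/28289; b = (6·17143 − 151·308)/28289 = 56350/28289.
At t = 13: ŷ = (34027/28289)·(1) + (56350/28289)·(169) = 9557177/28289.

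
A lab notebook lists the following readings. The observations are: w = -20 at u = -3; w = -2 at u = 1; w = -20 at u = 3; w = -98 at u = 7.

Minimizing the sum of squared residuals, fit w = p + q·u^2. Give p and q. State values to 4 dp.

p = -1.3864, q = -1.9773

AᵀA·[p, q]ᵀ = Aᵀw reads: 4·p + 68·q = -140;  68·p + 2564·q = -5164.
(Σ1 = 4, Σu^2 = 68, Σu^2·u^2 = 2564, Σw = -140, Σu^2·w = -5164.)
det = 4·2564 − 68² = 5632.
p = ((-140)·2564 − 68·(-5164))/5632 = -61/44; q = (4·(-5164) − 68·(-140))/5632 = -87/44.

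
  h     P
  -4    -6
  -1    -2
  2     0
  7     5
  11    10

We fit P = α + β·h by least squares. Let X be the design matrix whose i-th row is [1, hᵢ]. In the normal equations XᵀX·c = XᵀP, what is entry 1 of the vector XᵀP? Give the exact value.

Entry 1 ↔ basis 1, so (XᵀP)_{1} = Σᵢ Pᵢ = (1)·(-6) + (1)·(-2) + (1)·(0) + (1)·(5) + (1)·(10) = 7.

7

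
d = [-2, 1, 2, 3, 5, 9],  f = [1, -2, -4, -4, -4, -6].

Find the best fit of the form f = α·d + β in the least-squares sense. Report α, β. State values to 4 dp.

α = -0.5857, β = -1.4095

Sums needed: Σd·d = 124, Σd = 18, Σ1 = 6.
For Xᵀf: Σd·f = -98, Σf = -19.
So XᵀX·[α, β]ᵀ = Xᵀf: [[124, 18]; [18, 6]]·[α, β]ᵀ = [-98, -19]ᵀ.
det = 124·6 − 18² = 420.
α = ((-98)·6 − 18·(-19))/420 = -41/70; β = (124·(-19) − 18·(-98))/420 = -148/105.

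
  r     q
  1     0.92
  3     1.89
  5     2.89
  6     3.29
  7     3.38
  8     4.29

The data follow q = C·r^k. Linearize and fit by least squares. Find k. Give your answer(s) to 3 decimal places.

k = 0.717

Let Y = ln q. Fitting Y = k·ln r + ln C by least squares:
Σln r = 8.5252, Σ(ln r)² = 15.1183, Σln q = 5.4795, Σln r·ln q = 9.9393.
Normal system: [[15.1183, 8.5252]; [8.5252, 6]]·[k, ln C]ᵀ = [9.9393, 5.4795]ᵀ.
Slope k = (n·Σln r·ln q − Σln r·Σln q)/(n·Σ(ln r)² − (Σln r)²) = (6·9.9393 − 8.5252·5.4795)/18.0313 = 0.71665; ln C = (Σln q − k·Σln r)/n = -0.10501.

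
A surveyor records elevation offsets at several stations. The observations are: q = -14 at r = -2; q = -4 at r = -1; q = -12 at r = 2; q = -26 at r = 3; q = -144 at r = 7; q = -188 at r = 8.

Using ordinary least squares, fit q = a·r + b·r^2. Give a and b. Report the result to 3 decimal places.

a = 0.537, b = -3.011

Setting ∂/∂a … = 0 gives: 131·a + 881·b = -2582;  881·a + 6611·b = -19430.
Eliminating b: 6611·(row 1) − 881·(row 2) gives 89880·a = 6611·(-2582) − 881·(-19430) = 48228, so a = 4019/7490.
Then b = ((-19430) − 881·(4019/7490))/6611 = -22549/7490.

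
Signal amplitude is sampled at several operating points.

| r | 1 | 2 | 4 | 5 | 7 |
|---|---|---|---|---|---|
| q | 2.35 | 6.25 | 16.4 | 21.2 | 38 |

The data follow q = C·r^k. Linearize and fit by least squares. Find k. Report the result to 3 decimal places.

Let Y = ln q. Fitting Y = k·ln r + ln C by least squares:
XᵀX = [[8.7791, 5.6348]; [5.6348, 5]], rhs = [17.1417, 12.1759]ᵀ  (here Σln r = 5.6348, Σ(ln r)² = 8.7791, Σln q = 12.1759, Σln r·ln q = 17.1417).
Δ = 8.7791·5 − (5.6348)² = 12.1448; k = (17.1417·5 − 5.6348·12.1759)/12.1448 = 1.40804, ln C = (8.7791·12.1759 − 5.6348·17.1417)/12.1448 = 0.84837.

k = 1.408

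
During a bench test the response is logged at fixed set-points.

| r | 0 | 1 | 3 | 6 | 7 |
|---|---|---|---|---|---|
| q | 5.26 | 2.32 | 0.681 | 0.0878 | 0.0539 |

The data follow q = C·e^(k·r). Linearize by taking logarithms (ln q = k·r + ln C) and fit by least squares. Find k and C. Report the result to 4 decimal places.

With ln qᵢ as the transformed response and rᵢ as the regressor:
XᵀX = [[95.0000, 17.0000]; [17.0000, 5]], rhs = [-35.3515, -3.2358]ᵀ  (here Σr = 17.0000, Σ(r)² = 95.0000, Σln q = -3.2358, Σr·ln q = -35.3515).
Slope k = (n·Σr·ln q − Σr·Σln q)/(n·Σ(r)² − (Σr)²) = (5·-35.3515 − 17.0000·-3.2358)/186.0000 = -0.65456; ln C = (Σln q − k·Σr)/n = 1.57836, so C = exp(1.57836) = 4.84698.

k = -0.6546, C = 4.8470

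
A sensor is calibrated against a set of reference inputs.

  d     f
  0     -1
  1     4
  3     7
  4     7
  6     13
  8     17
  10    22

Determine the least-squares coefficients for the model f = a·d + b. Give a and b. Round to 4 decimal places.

a = 2.1523, b = 0.0179

Entries of AᵀA: Σd·d = 226, Σd = 32, Σ1 = 7.
For Aᵀf: Σd·f = 487, Σf = 69.
Normal equations: [[226, 32]; [32, 7]]·[a, b]ᵀ = [487, 69]ᵀ.
Eliminating b: 7·(row 1) − 32·(row 2) gives 558·a = 7·487 − 32·69 = 1201, so a = 1201/558.
Then b = (69 − 32·(1201/558))/7 = 5/279.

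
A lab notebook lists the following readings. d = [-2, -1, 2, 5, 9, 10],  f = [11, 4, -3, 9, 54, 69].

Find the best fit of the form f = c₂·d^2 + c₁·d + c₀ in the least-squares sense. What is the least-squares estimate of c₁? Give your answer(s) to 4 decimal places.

Setting ∂/∂c₂ … = 0 gives: 17219·c₂ + 1853·c₁ + 215·c₀ = 11535;  1853·c₂ + 215·c₁ + 23·c₀ = 1189;  215·c₂ + 23·c₁ + 6·c₀ = 144.
(Σd^2·d^2 = 17219, Σd^2·d = 1853, Σd^2 = 215, Σd·d = 215, Σd = 23, Σ1 = 6, Σd^2·f = 11535, Σd·f = 1189, Σf = 144.)
Inverting the 3×3 Gram matrix, [c₂, c₁, c₀]ᵀ = [459587/444900, -1493591/444900, -10917/74150]ᵀ.

c₁ = -3.3571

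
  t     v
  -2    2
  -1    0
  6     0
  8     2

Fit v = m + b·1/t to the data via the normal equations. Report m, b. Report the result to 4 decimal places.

The normal equations are: 4·m + (-29/24)·b = 4;  (-29/24)·m + (745/576)·b = -3/4.
(Σ1 = 4, Σ1/t = -29/24, Σ1/t·1/t = 745/576, Σv = 4, Σ1/t·v = -3/4.)
Eliminating b: (745/576)·(row 1) − (-29/24)·(row 2) gives (713/192)·m = (745/576)·4 − (-29/24)·(-3/4) = 1229/288, so m = 2458/2139.
Then b = ((-3/4) − (-29/24)·(2458/2139))/(745/576) = 352/713.

m = 1.1491, b = 0.4937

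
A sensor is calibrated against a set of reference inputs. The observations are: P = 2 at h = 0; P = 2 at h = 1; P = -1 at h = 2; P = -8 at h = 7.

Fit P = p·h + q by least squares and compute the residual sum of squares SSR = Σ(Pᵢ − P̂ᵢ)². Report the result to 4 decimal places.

SSR = 1.5000

XᵀX·[p, q]ᵀ = XᵀP reads: 54·p + 10·q = -56;  10·p + 4·q = -5.
(Σh·h = 54, Σh = 10, Σ1 = 4, Σh·P = -56, ΣP = -5.)
Δ = 54·4 − 10² = 116.
p = ((-56)·4 − 10·(-5))/116 = -3/2; q = (54·(-5) − 10·(-56))/116 = 5/2.
Residuals: -1/2, 1, -1/2, 0; SSR = 3/2.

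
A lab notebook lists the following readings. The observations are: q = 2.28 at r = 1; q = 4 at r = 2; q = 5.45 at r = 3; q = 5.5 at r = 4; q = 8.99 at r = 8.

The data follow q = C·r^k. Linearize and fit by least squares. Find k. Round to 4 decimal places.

With ln qᵢ as the transformed response and ln rᵢ as the regressor:
Over the data: Σln r = 5.2575, Σ(ln r)² = 7.9333, Σln q = 7.8069, Σln r·ln q = 9.7537.
Normal system: [[7.9333, 5.2575]; [5.2575, 5]]·[k, ln C]ᵀ = [9.7537, 7.8069]ᵀ.
Solving (det = 12.0252): k = 0.64228, ln C = 0.88603.

k = 0.6423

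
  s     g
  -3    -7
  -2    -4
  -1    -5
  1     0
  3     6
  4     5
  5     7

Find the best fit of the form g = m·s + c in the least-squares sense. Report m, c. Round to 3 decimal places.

Normal-equation sums: Σs·s = 65, Σs = 7, Σ1 = 7.
Moment sums: Σs·g = 107, Σg = 2.
XᵀX·[m, c]ᵀ = Xᵀg becomes [[65, 7]; [7, 7]]·[m, c]ᵀ = [107, 2]ᵀ.
Δ = 65·7 − 7² = 406.
m = (107·7 − 7·2)/406 = 105/58; c = (65·2 − 7·107)/406 = -619/406.

m = 1.810, c = -1.525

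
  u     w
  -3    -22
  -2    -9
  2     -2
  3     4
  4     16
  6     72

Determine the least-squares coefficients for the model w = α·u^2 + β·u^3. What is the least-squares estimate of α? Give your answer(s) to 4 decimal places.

Compute the Gram sums: Σu^2·u^2 = 1746, Σu^2·u^3 = 8800, Σu^3·u^3 = 52338.
Moment sums: Σu^2·w = 2642, Σu^3·w = 17334.
Normal equations: [[1746, 8800]; [8800, 52338]]·[α, β]ᵀ = [2642, 17334]ᵀ.
Eliminating β: 52338·(row 1) − 8800·(row 2) gives 13942148·α = 52338·2642 − 8800·17334 = -14262204, so α = -324141/316867.
Then β = (17334 − 8800·(-324141/316867))/52338 = 1753891/3485537.

α = -1.0230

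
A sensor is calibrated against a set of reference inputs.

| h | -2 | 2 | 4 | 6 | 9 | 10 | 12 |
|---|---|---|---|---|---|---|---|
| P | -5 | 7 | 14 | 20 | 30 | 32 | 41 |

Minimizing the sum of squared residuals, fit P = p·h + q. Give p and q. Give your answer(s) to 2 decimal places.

p = 3.23, q = 0.94

Forming XᵀX = [[385, 41]; [41, 7]] and XᵀP = [1282, 139]ᵀ gives XᵀX·[p, q]ᵀ = XᵀP.
Eliminating q: 7·(row 1) − 41·(row 2) gives 1014·p = 7·1282 − 41·139 = 3275, so p = 3275/1014.
Then q = (139 − 41·(3275/1014))/7 = 953/1014.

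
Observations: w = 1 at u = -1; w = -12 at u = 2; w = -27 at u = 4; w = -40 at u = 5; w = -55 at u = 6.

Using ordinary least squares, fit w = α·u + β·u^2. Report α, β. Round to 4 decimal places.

Setting ∂/∂α … = 0 gives: 82·α + 412·β = -663;  412·α + 2194·β = -3459.
Determinant 82·2194 − 412² = 10164.
α = ((-663)·2194 − 412·(-3459))/10164 = -4919/1694; β = (82·(-3459) − 412·(-663))/10164 = -1747/1694.

α = -2.9038, β = -1.0313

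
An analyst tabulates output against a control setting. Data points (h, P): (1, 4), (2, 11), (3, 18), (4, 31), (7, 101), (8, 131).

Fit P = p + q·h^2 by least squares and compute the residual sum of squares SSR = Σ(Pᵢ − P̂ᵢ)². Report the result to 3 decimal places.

Setting ∂/∂p … = 0 gives: 6·p + 143·q = 296;  143·p + 6851·q = 14039.
det = 6·6851 − 143² = 20657.
p = (296·6851 − 143·14039)/20657 = 1563/1589; q = (6·14039 − 143·296)/20657 = 41906/20657.
Residuals: 20403/20657, 5612/2951, -25647/20657, -50448/20657, 12644/20657, 3764/20657; SSR = 258330/20657.

SSR = 12.506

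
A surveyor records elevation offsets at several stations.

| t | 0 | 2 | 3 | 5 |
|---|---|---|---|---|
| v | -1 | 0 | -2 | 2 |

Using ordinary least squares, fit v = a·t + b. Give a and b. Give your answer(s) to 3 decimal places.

a = 0.500, b = -1.500

Setting ∂/∂a … = 0 gives: 38·a + 10·b = 4;  10·a + 4·b = -1.
Eliminating b: 4·(row 1) − 10·(row 2) gives 52·a = 4·4 − 10·(-1) = 26, so a = 1/2.
Then b = ((-1) − 10·(1/2))/4 = -3/2.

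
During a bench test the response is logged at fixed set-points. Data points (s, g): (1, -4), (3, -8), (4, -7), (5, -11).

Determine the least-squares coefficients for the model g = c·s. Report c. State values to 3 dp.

Entries of XᵀX: Σs·s = 51.
Moment sums: Σs·g = -111.
So XᵀX·[c]ᵀ = Xᵀg: [[51]]·[c]ᵀ = [-111]ᵀ.
c = (-111)/51 = -2.17647.

c = -2.176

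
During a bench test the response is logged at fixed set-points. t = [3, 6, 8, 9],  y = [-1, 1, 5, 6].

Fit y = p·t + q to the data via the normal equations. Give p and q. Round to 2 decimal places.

p = 1.21, q = -5.14

Compute the Gram sums: Σt·t = 190, Σt = 26, Σ1 = 4.
Moment sums: Σt·y = 97, Σy = 11.
Determinant 190·4 − 26² = 84.
p = (97·4 − 26·11)/84 = 17/14; q = (190·11 − 26·97)/84 = -36/7.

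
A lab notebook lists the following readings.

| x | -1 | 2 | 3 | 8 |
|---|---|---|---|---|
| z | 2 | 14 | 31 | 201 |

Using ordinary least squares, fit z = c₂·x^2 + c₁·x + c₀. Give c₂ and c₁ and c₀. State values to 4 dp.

c₂ = 2.9912, c₁ = 1.1848, c₀ = 0.1182

The normal equations are: 4194·c₂ + 546·c₁ + 78·c₀ = 13201;  546·c₂ + 78·c₁ + 12·c₀ = 1727;  78·c₂ + 12·c₁ + 4·c₀ = 248.
(Σx^2·x^2 = 4194, Σx^2·x = 546, Σx^2 = 78, Σx·x = 78, Σx = 12, Σ1 = 4, Σx^2·z = 13201, Σx·z = 1727, Σz = 248.)
Inverting the 3×3 Gram matrix, [c₂, c₁, c₀]ᵀ = [7439/2487, 5893/4974, 98/829]ᵀ.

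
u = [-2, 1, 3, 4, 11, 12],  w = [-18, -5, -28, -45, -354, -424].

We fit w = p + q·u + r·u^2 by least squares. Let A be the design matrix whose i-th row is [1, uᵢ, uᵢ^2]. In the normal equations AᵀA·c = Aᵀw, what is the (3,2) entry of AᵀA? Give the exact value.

Row 3 ↔ basis u^2, column 2 ↔ basis u, so (AᵀA)_{3,2} = Σᵢ (u^2)·(u) = (4)·(-2) + (1)·(1) + (9)·(3) + (16)·(4) + (121)·(11) + (144)·(12) = 3143.

3143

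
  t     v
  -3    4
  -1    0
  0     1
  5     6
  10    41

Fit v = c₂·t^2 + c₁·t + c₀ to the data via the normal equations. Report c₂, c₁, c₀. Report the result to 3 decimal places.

c₂ = 0.480, c₁ = -0.638, c₀ = -1.167

AᵀA·[c₂, c₁, c₀]ᵀ = Aᵀv reads: 10707·c₂ + 1097·c₁ + 135·c₀ = 4286;  1097·c₂ + 135·c₁ + 11·c₀ = 428;  135·c₂ + 11·c₁ + 5·c₀ = 52.
(Σt^2·t^2 = 10707, Σt^2·t = 1097, Σt^2 = 135, Σt·t = 135, Σt = 11, Σ1 = 5, Σt^2·v = 4286, Σt·v = 428, Σv = 52.)
Inverting the 3×3 Gram matrix, [c₂, c₁, c₀]ᵀ = [4503/9373, -5984/9373, -10937/9373]ᵀ.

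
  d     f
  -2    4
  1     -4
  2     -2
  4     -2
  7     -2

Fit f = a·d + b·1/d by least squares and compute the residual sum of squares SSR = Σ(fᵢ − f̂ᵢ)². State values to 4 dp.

Forming AᵀA = [[74, 5]; [5, 1241/784]] and Aᵀf = [-38, -109/14]ᵀ gives AᵀA·[a, b]ᵀ = Aᵀf.
Eliminating b: (1241/784)·(row 1) − 5·(row 2) gives (36117/392)·a = (1241/784)·(-38) − 5·(-109/14) = -8319/392, so a = -2773/12039.
Then b = ((-109/14) − 5·(-2773/12039))/(1241/784) = -50456/12039.
Residuals: 5794/4013, 1691/4013, 2232/4013, -124/4013, 847/4013; SSR = 10502/4013.

SSR = 2.6170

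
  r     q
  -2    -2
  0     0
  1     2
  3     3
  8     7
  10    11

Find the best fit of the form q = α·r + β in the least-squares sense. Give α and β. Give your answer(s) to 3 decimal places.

α = 0.997, β = 0.177

From the data, Σr·r = 178, Σr = 20, Σ1 = 6.
For Mᵀq: Σr·q = 181, Σq = 21.
Normal equations: [[178, 20]; [20, 6]]·[α, β]ᵀ = [181, 21]ᵀ.
Eliminating β: 6·(row 1) − 20·(row 2) gives 668·α = 6·181 − 20·21 = 666, so α = 333/334.
Then β = (21 − 20·(333/334))/6 = 59/334.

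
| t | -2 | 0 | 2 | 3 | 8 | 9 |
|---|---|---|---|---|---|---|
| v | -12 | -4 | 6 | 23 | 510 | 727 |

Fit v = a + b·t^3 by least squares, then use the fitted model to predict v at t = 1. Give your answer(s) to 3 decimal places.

AᵀA·[a, b]ᵀ = Aᵀv reads: 6·a + 1268·b = 1250;  1268·a + 794442·b = 791868.
Δ = 6·794442 − 1268² = 3158828.
a = (1250·794442 − 1268·791868)/3158828 = -2759031/789707; b = (6·791868 − 1268·1250)/3158828 = 791552/789707.
At t = 1: v̂ = (-2759031/789707)·(1) + (791552/789707)·(1) = -1967479/789707.

v̂ = -2.491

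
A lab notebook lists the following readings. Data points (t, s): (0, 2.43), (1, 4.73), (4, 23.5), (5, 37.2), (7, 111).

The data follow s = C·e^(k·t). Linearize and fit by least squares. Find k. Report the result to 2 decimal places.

Let Y = ln s. Fitting Y = k·t + ln C by least squares:
XᵀX = [[91.0000, 17.0000]; [17.0000, 5]], rhs = [65.2302, 13.9247]ᵀ  (here Σt = 17.0000, Σ(t)² = 91.0000, Σln s = 13.9247, Σt·ln s = 65.2302).
Δ = 91.0000·5 − (17.0000)² = 166.0000; k = (65.2302·5 − 17.0000·13.9247)/166.0000 = 0.53875, ln C = (91.0000·13.9247 − 17.0000·65.2302)/166.0000 = 0.95320.

k = 0.54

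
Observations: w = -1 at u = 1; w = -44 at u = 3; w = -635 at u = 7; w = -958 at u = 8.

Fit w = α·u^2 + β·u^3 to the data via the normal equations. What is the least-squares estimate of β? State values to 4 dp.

Compute the Gram sums: Σu^2·u^2 = 6579, Σu^2·u^3 = 49819, Σu^3·u^3 = 380523.
And Σu^2·w = -92824, Σu^3·w = -709490.
So MᵀM·[α, β]ᵀ = Mᵀw: [[6579, 49819]; [49819, 380523]]·[α, β]ᵀ = [-92824, -709490]ᵀ.
Determinant 6579·380523 − 49819² = 21528056.
α = ((-92824)·380523 − 49819·(-709490))/21528056 = 1109789/978548; β = (6579·(-709490) − 49819·(-92824))/21528056 = -21667927/10764028.

β = -2.0130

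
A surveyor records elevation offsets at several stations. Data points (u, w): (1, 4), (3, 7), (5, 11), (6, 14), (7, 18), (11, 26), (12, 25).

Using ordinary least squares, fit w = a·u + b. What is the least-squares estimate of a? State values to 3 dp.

a = 2.100

From the data, Σu·u = 385, Σu = 45, Σ1 = 7.
And Σu·w = 876, Σw = 105.
Normal equations: [[385, 45]; [45, 7]]·[a, b]ᵀ = [876, 105]ᵀ.
Δ = 385·7 − 45² = 670.
a = (876·7 − 45·105)/670 = 21/10; b = (385·105 − 45·876)/670 = 3/2.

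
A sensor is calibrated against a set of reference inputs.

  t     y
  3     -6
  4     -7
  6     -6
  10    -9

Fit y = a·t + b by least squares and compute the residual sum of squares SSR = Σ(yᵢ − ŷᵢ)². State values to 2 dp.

SSR = 1.79

With design matrix X, XᵀX = [[161, 23]; [23, 4]] and Xᵀy = [-172, -28]ᵀ.
det = 161·4 − 23² = 115.
a = ((-172)·4 − 23·(-28))/115 = -44/115; b = (161·(-28) − 23·(-172))/115 = -24/5.
Residuals: -6/115, -77/115, 126/115, -43/115; SSR = 206/115.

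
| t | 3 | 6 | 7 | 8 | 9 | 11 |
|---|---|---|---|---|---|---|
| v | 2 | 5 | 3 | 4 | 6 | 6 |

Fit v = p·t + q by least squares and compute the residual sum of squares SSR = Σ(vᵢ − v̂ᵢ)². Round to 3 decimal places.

SSR = 4.330

Forming AᵀA = [[360, 44]; [44, 6]] and Aᵀv = [209, 26]ᵀ gives AᵀA·[p, q]ᵀ = Aᵀv.
Determinant 360·6 − 44² = 224.
p = (209·6 − 44·26)/224 = 55/112; q = (360·26 − 44·209)/224 = 41/56.
Residuals: -23/112, 37/28, -131/112, -37/56, 95/112, -15/112; SSR = 485/112.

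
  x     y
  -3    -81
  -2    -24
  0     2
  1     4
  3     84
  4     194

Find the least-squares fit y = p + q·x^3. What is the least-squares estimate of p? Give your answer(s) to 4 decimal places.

Compute the Gram sums: Σ1 = 6, Σx^3 = 57, Σx^3·x^3 = 5619.
Right-hand side: Σy = 179, Σx^3·y = 17067.
MᵀM·[p, q]ᵀ = Mᵀy becomes [[6, 57]; [57, 5619]]·[p, q]ᵀ = [179, 17067]ᵀ.
Δ = 6·5619 − 57² = 30465.
p = (179·5619 − 57·17067)/30465 = 10994/10155; q = (6·17067 − 57·179)/30465 = 30733/10155.

p = 1.0826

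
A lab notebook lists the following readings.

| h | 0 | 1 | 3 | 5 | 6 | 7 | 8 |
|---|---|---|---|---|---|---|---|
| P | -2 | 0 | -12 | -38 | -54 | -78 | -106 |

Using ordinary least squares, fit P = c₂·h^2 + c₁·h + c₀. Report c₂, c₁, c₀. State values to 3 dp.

c₂ = -1.965, c₁ = 2.787, c₀ = -1.721

With design matrix M, MᵀM = [[8500, 1224, 184]; [1224, 184, 30]; [184, 30, 7]] and MᵀP = [-13608, -1944, -290]ᵀ.
Solving the 3×3 system (Gaussian elimination) gives c₂ = -11572/5889, c₁ = 5471/1963, c₀ = -10136/5889.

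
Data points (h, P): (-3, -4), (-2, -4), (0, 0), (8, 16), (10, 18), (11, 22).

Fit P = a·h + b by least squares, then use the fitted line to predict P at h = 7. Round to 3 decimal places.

P̂ = 13.614

Compute the Gram sums: Σh·h = 298, Σh = 24, Σ1 = 6.
And Σh·P = 570, ΣP = 48.
Normal equations: [[298, 24]; [24, 6]]·[a, b]ᵀ = [570, 48]ᵀ.
det = 298·6 − 24² = 1212.
a = (570·6 − 24·48)/1212 = 189/101; b = (298·48 − 24·570)/1212 = 52/101.
At h = 7: P̂ = (189/101)·(7) + (52/101)·(1) = 1375/101.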